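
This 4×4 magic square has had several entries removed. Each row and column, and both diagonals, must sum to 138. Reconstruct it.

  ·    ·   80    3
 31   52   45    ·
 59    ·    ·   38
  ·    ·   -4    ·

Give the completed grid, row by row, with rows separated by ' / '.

Row 2 must total 138; the given cells sum to 128, so (2,4) = 10.
From column 3, 138 − (80 + 45 + (-4)) gives (3,3) = 17.
The remaining cell in column 4 is (4,4) = 138 − 51 = 87.
The remaining cell in main diagonal is (1,1) = 138 − 156 = -18.
Using row 1: -18 + 80 + 3 + ? → (1,2) = 138 − 65 = 73.
Using row 3: 59 + 17 + 38 + ? → (3,2) = 138 − 114 = 24.
Column 1 must total 138; the given cells sum to 72, so (4,1) = 66.
Column 2 needs 138; the known cells sum to 149, so (4,2) = -11.

-18 73 80 3 / 31 52 45 10 / 59 24 17 38 / 66 -11 -4 87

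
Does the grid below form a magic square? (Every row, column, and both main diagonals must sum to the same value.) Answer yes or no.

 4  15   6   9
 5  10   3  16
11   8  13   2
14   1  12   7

Yes

Row 1: 4 + 15 + 6 + 9 = 34.
Row 2: 5 + 10 + 3 + 16 = 34.
Row 3: 11 + 8 + 13 + 2 = 34.
Row 4: 14 + 1 + 12 + 7 = 34.
Column 1: 4 + 5 + 11 + 14 = 34.
Column 2: 15 + 10 + 8 + 1 = 34.
Column 3: 6 + 3 + 13 + 12 = 34.
Column 4: 9 + 16 + 2 + 7 = 34.
Main diagonal: 4 + 10 + 13 + 7 = 34.
Anti-diagonal: 9 + 3 + 8 + 14 = 34.
All lines sum to 34.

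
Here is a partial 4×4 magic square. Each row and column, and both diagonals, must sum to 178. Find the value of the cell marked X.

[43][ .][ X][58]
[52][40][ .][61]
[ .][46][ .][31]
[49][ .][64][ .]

Row 2 needs 178; the known cells sum to 153, so (2,3) = 25.
The remaining cell in column 1 is (3,1) = 178 − 144 = 34.
From column 4, 178 − (58 + 61 + 31) gives (4,4) = 28.
Using main diagonal: 43 + 40 + 28 + ? → (3,3) = 178 − 111 = 67.
Using row 4: 49 + 64 + 28 + ? → (4,2) = 178 − 141 = 37.
Column 2 must total 178; the given cells sum to 123, so (1,2) = 55.
Column 3 needs 178; the known cells sum to 156, so (1,3) = 22.

22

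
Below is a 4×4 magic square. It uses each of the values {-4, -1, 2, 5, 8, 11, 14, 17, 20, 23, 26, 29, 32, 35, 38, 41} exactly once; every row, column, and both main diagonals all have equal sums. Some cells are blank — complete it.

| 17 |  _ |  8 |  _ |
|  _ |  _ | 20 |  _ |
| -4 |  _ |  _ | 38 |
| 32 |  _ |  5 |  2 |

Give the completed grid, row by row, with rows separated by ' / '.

17 26 8 23 / 29 14 20 11 / -4 -1 41 38 / 32 35 5 2

The 16 entries sum to 296, so each line sums to 296/4 = 74.
Row 4 must total 74; the given cells sum to 39, so (4,2) = 35.
Column 1 needs 74; the known cells sum to 45, so (2,1) = 29.
From column 3, 74 − (8 + 20 + 5) gives (3,3) = 41.
Main diagonal needs 74; the known cells sum to 60, so (2,2) = 14.
Row 2: 29 + 14 + 20 + ? = 74, so (2,4) = 11.
The remaining cell in row 3 is (3,2) = 74 − 75 = -1.
Using column 2: 14 + (-1) + 35 + ? → (1,2) = 74 − 48 = 26.
Column 4: 11 + 38 + 2 + ? = 74, so (1,4) = 23.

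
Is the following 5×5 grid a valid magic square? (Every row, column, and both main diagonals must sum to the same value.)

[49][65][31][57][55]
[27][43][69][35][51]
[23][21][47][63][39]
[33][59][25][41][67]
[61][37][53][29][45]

No — row 3 sums to 193 but column 2 sums to 225.

Row 1: 49 + 65 + 31 + 57 + 55 = 257.
Row 2: 27 + 43 + 69 + 35 + 51 = 225.
Row 3: 23 + 21 + 47 + 63 + 39 = 193.
Row 4: 33 + 59 + 25 + 41 + 67 = 225.
Row 5: 61 + 37 + 53 + 29 + 45 = 225.
Column 1: 49 + 27 + 23 + 33 + 61 = 193.
Column 2: 65 + 43 + 21 + 59 + 37 = 225.
Column 3: 31 + 69 + 47 + 25 + 53 = 225.
Column 4: 57 + 35 + 63 + 41 + 29 = 225.
Column 5: 55 + 51 + 39 + 67 + 45 = 257.
Main diagonal: 49 + 43 + 47 + 41 + 45 = 225.
Anti-diagonal: 55 + 35 + 47 + 59 + 61 = 257.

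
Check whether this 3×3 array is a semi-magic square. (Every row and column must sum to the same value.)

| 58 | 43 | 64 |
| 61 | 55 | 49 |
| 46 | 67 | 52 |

Yes

Row 1: 58 + 43 + 64 = 165.
Row 2: 61 + 55 + 49 = 165.
Row 3: 46 + 67 + 52 = 165.
Column 1: 58 + 61 + 46 = 165.
Column 2: 43 + 55 + 67 = 165.
Column 3: 64 + 49 + 52 = 165.
All lines sum to 165.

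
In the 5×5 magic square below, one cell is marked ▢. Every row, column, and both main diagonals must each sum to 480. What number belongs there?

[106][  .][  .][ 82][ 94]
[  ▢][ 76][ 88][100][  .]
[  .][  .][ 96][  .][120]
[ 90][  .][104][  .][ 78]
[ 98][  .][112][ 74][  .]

The remaining cell in column 3 is (1,3) = 480 − 400 = 80.
Anti-diagonal needs 480; the known cells sum to 388, so (4,2) = 92.
From row 1, 480 − (106 + 80 + 82 + 94) gives (1,2) = 118.
The remaining cell in row 4 is (4,4) = 480 − 364 = 116.
Using column 4: 82 + 100 + 116 + 74 + ? → (3,4) = 480 − 372 = 108.
From main diagonal, 480 − (106 + 76 + 96 + 116) gives (5,5) = 86.
Using row 5: 98 + 112 + 74 + 86 + ? → (5,2) = 480 − 370 = 110.
Using column 2: 118 + 76 + 92 + 110 + ? → (3,2) = 480 − 396 = 84.
Column 5 needs 480; the known cells sum to 378, so (2,5) = 102.
Row 2 must total 480; the given cells sum to 366, so (2,1) = 114.

114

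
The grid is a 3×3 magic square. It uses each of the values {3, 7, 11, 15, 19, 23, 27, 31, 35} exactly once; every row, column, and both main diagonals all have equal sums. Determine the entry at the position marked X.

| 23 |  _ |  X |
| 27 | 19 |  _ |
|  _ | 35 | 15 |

31

The 9 entries sum to 171, so each line sums to 171/3 = 57.
Row 2 must total 57; the given cells sum to 46, so (2,3) = 11.
Row 3 must total 57; the given cells sum to 50, so (3,1) = 7.
The remaining cell in column 2 is (1,2) = 57 − 54 = 3.
Column 3 needs 57; the known cells sum to 26, so (1,3) = 31.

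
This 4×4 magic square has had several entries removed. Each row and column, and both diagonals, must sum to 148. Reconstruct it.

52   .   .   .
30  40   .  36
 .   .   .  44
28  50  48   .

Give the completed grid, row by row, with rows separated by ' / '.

52 26 24 46 / 30 40 42 36 / 38 32 34 44 / 28 50 48 22

From row 2, 148 − (30 + 40 + 36) gives (2,3) = 42.
Row 4: 28 + 50 + 48 + ? = 148, so (4,4) = 22.
Column 1 must total 148; the given cells sum to 110, so (3,1) = 38.
The remaining cell in column 4 is (1,4) = 148 − 102 = 46.
Main diagonal: 52 + 40 + 22 + ? = 148, so (3,3) = 34.
Anti-diagonal: 46 + 42 + 28 + ? = 148, so (3,2) = 32.
Column 2 must total 148; the given cells sum to 122, so (1,2) = 26.
Column 3 must total 148; the given cells sum to 124, so (1,3) = 24.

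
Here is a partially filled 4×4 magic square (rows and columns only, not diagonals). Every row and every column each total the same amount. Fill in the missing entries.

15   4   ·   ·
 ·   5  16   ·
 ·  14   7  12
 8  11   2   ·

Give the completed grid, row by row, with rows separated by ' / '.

15 4 9 6 / 10 5 16 3 / 1 14 7 12 / 8 11 2 13

Column 2 is already complete: 4 + 5 + 14 + 11 = 34, so that is the magic constant.
Using row 3: 14 + 7 + 12 + ? → (3,1) = 34 − 33 = 1.
Row 4 must total 34; the given cells sum to 21, so (4,4) = 13.
Column 1 needs 34; the known cells sum to 24, so (2,1) = 10.
From column 3, 34 − (16 + 7 + 2) gives (1,3) = 9.
Row 1 must total 34; the given cells sum to 28, so (1,4) = 6.
From row 2, 34 − (10 + 5 + 16) gives (2,4) = 3.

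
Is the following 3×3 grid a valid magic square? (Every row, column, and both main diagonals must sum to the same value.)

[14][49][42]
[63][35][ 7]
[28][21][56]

Yes

Row 1: 14 + 49 + 42 = 105.
Row 2: 63 + 35 + 7 = 105.
Row 3: 28 + 21 + 56 = 105.
Column 1: 14 + 63 + 28 = 105.
Column 2: 49 + 35 + 21 = 105.
Column 3: 42 + 7 + 56 = 105.
Main diagonal: 14 + 35 + 56 = 105.
Anti-diagonal: 42 + 35 + 28 = 105.
All lines sum to 105.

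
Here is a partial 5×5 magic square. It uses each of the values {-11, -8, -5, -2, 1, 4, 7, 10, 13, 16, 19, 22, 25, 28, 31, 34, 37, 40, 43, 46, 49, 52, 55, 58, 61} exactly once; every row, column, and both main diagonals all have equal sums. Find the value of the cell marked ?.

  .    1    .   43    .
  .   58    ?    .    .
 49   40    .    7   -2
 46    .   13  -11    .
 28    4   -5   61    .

The 25 entries sum to 625, so each line sums to 625/5 = 125.
Row 3: 49 + 40 + 7 + (-2) + ? = 125, so (3,3) = 31.
The remaining cell in row 5 is (5,5) = 125 − 88 = 37.
From column 2, 125 − (1 + 58 + 40 + 4) gives (4,2) = 22.
Using column 4: 43 + 7 + (-11) + 61 + ? → (2,4) = 125 − 100 = 25.
Main diagonal must total 125; the given cells sum to 115, so (1,1) = 10.
From anti-diagonal, 125 − (25 + 31 + 22 + 28) gives (1,5) = 19.
From row 1, 125 − (10 + 1 + 43 + 19) gives (1,3) = 52.
Row 4 needs 125; the known cells sum to 70, so (4,5) = 55.
The remaining cell in column 1 is (2,1) = 125 − 133 = -8.
From column 3, 125 − (52 + 31 + 13 + (-5)) gives (2,3) = 34.

34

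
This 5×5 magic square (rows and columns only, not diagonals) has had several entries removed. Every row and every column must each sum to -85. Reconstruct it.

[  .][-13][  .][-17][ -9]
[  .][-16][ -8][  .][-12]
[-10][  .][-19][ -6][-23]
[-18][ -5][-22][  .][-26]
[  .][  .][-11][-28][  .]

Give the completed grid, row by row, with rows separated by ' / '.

From row 3, -85 − (-10 + (-19) + (-6) + (-23)) gives (3,2) = -27.
Using row 4: -18 + (-5) + (-22) + (-26) + ? → (4,4) = -85 − (-71) = -14.
The remaining cell in column 2 is (5,2) = -85 − (-61) = -24.
Using column 3: -8 + (-19) + (-22) + (-11) + ? → (1,3) = -85 − (-60) = -25.
The remaining cell in column 4 is (2,4) = -85 − (-65) = -20.
Column 5 must total -85; the given cells sum to -70, so (5,5) = -15.
From row 1, -85 − (-13 + (-25) + (-17) + (-9)) gives (1,1) = -21.
Row 2 must total -85; the given cells sum to -56, so (2,1) = -29.
The remaining cell in row 5 is (5,1) = -85 − (-78) = -7.

-21 -13 -25 -17 -9 / -29 -16 -8 -20 -12 / -10 -27 -19 -6 -23 / -18 -5 -22 -14 -26 / -7 -24 -11 -28 -15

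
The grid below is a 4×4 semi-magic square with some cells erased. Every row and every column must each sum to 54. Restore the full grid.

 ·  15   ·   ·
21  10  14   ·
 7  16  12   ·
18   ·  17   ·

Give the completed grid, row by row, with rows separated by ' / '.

8 15 11 20 / 21 10 14 9 / 7 16 12 19 / 18 13 17 6

From row 2, 54 − (21 + 10 + 14) gives (2,4) = 9.
Row 3: 7 + 16 + 12 + ? = 54, so (3,4) = 19.
From column 1, 54 − (21 + 7 + 18) gives (1,1) = 8.
Column 2 must total 54; the given cells sum to 41, so (4,2) = 13.
From column 3, 54 − (14 + 12 + 17) gives (1,3) = 11.
Row 1 needs 54; the known cells sum to 34, so (1,4) = 20.
The remaining cell in row 4 is (4,4) = 54 − 48 = 6.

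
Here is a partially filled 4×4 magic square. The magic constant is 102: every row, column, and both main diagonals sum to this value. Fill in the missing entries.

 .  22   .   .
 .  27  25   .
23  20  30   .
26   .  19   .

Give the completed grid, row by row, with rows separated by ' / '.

21 22 28 31 / 32 27 25 18 / 23 20 30 29 / 26 33 19 24

Row 3 needs 102; the known cells sum to 73, so (3,4) = 29.
Using column 2: 22 + 27 + 20 + ? → (4,2) = 102 − 69 = 33.
Column 3 must total 102; the given cells sum to 74, so (1,3) = 28.
Using anti-diagonal: 25 + 20 + 26 + ? → (1,4) = 102 − 71 = 31.
The remaining cell in row 1 is (1,1) = 102 − 81 = 21.
Row 4 needs 102; the known cells sum to 78, so (4,4) = 24.
Column 1 must total 102; the given cells sum to 70, so (2,1) = 32.
Column 4: 31 + 29 + 24 + ? = 102, so (2,4) = 18.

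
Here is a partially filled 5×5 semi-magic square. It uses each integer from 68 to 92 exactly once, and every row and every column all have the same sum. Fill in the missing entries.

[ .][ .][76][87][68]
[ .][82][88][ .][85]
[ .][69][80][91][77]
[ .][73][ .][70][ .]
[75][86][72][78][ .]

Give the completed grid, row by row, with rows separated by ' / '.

The entries are 68 through 92, which sum to 2000, so each line sums to 2000/5 = 400.
Row 3 must total 400; the given cells sum to 317, so (3,1) = 83.
Using row 5: 75 + 86 + 72 + 78 + ? → (5,5) = 400 − 311 = 89.
The remaining cell in column 2 is (1,2) = 400 − 310 = 90.
The remaining cell in column 3 is (4,3) = 400 − 316 = 84.
Column 4 needs 400; the known cells sum to 326, so (2,4) = 74.
Column 5 needs 400; the known cells sum to 319, so (4,5) = 81.
Row 1: 90 + 76 + 87 + 68 + ? = 400, so (1,1) = 79.
The remaining cell in row 2 is (2,1) = 400 − 329 = 71.
From row 4, 400 − (73 + 84 + 70 + 81) gives (4,1) = 92.

79 90 76 87 68 / 71 82 88 74 85 / 83 69 80 91 77 / 92 73 84 70 81 / 75 86 72 78 89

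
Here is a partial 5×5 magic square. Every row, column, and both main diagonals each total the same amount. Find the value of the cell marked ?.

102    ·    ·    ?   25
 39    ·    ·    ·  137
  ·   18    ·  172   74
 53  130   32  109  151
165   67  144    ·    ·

Row 4 is complete and sums to 475; that is the magic constant.
Column 1 must total 475; the given cells sum to 359, so (3,1) = 116.
The remaining cell in column 5 is (5,5) = 475 − 387 = 88.
Row 3 needs 475; the known cells sum to 380, so (3,3) = 95.
Row 5 needs 475; the known cells sum to 464, so (5,4) = 11.
Main diagonal: 102 + 95 + 109 + 88 + ? = 475, so (2,2) = 81.
The remaining cell in anti-diagonal is (2,4) = 475 − 415 = 60.
Using row 2: 39 + 81 + 60 + 137 + ? → (2,3) = 475 − 317 = 158.
Column 2: 81 + 18 + 130 + 67 + ? = 475, so (1,2) = 179.
Column 3: 158 + 95 + 32 + 144 + ? = 475, so (1,3) = 46.
Using column 4: 60 + 172 + 109 + 11 + ? → (1,4) = 475 − 352 = 123.

123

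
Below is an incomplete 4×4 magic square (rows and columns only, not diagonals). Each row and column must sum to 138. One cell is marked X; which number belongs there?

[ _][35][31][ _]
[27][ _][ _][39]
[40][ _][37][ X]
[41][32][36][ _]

28

The remaining cell in row 4 is (4,4) = 138 − 109 = 29.
The remaining cell in column 1 is (1,1) = 138 − 108 = 30.
Column 3 must total 138; the given cells sum to 104, so (2,3) = 34.
Row 1 must total 138; the given cells sum to 96, so (1,4) = 42.
Row 2 needs 138; the known cells sum to 100, so (2,2) = 38.
Using column 2: 35 + 38 + 32 + ? → (3,2) = 138 − 105 = 33.
From column 4, 138 − (42 + 39 + 29) gives (3,4) = 28.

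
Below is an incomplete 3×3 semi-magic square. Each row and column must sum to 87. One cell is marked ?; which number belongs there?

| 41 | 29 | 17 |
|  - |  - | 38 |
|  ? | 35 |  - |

20

Column 2: 29 + 35 + ? = 87, so (2,2) = 23.
Column 3 needs 87; the known cells sum to 55, so (3,3) = 32.
From row 2, 87 − (23 + 38) gives (2,1) = 26.
Row 3 needs 87; the known cells sum to 67, so (3,1) = 20.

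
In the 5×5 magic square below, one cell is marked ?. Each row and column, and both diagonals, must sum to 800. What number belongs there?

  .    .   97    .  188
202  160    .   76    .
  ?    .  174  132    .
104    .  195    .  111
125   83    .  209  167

223

The remaining cell in row 5 is (5,3) = 800 − 584 = 216.
From column 3, 800 − (97 + 174 + 195 + 216) gives (2,3) = 118.
From anti-diagonal, 800 − (188 + 76 + 174 + 125) gives (4,2) = 237.
The remaining cell in row 2 is (2,5) = 800 − 556 = 244.
Row 4 must total 800; the given cells sum to 647, so (4,4) = 153.
The remaining cell in column 4 is (1,4) = 800 − 570 = 230.
Using column 5: 188 + 244 + 111 + 167 + ? → (3,5) = 800 − 710 = 90.
Main diagonal: 160 + 174 + 153 + 167 + ? = 800, so (1,1) = 146.
The remaining cell in row 1 is (1,2) = 800 − 661 = 139.
Using column 1: 146 + 202 + 104 + 125 + ? → (3,1) = 800 − 577 = 223.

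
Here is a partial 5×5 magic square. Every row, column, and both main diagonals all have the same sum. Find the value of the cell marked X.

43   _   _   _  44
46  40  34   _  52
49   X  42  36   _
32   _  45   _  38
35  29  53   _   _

Column 1 is complete and sums to 205; that is the magic constant.
Using row 2: 46 + 40 + 34 + 52 + ? → (2,4) = 205 − 172 = 33.
Column 3 needs 205; the known cells sum to 174, so (1,3) = 31.
Using anti-diagonal: 44 + 33 + 42 + 35 + ? → (4,2) = 205 − 154 = 51.
From row 4, 205 − (32 + 51 + 45 + 38) gives (4,4) = 39.
Using main diagonal: 43 + 40 + 42 + 39 + ? → (5,5) = 205 − 164 = 41.
Row 5 needs 205; the known cells sum to 158, so (5,4) = 47.
The remaining cell in column 4 is (1,4) = 205 − 155 = 50.
From column 5, 205 − (44 + 52 + 38 + 41) gives (3,5) = 30.
From row 1, 205 − (43 + 31 + 50 + 44) gives (1,2) = 37.
From row 3, 205 − (49 + 42 + 36 + 30) gives (3,2) = 48.

48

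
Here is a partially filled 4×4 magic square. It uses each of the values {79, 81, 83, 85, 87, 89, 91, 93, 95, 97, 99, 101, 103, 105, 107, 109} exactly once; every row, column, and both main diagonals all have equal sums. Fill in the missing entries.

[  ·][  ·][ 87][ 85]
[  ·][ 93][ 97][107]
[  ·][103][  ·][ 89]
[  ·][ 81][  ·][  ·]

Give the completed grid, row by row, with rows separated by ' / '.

The 16 entries sum to 1504, so each line sums to 1504/4 = 376.
Using row 2: 93 + 97 + 107 + ? → (2,1) = 376 − 297 = 79.
Column 2: 93 + 103 + 81 + ? = 376, so (1,2) = 99.
Column 4 needs 376; the known cells sum to 281, so (4,4) = 95.
Anti-diagonal needs 376; the known cells sum to 285, so (4,1) = 91.
Row 1: 99 + 87 + 85 + ? = 376, so (1,1) = 105.
Using row 4: 91 + 81 + 95 + ? → (4,3) = 376 − 267 = 109.
Column 1: 105 + 79 + 91 + ? = 376, so (3,1) = 101.
Using column 3: 87 + 97 + 109 + ? → (3,3) = 376 − 293 = 83.

105 99 87 85 / 79 93 97 107 / 101 103 83 89 / 91 81 109 95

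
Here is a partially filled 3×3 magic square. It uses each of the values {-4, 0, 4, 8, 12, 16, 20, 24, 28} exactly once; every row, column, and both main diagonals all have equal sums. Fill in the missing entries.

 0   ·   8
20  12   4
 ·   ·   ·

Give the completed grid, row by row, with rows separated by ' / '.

0 28 8 / 20 12 4 / 16 -4 24

The 9 entries sum to 108, so each line sums to 108/3 = 36.
From row 1, 36 − (0 + 8) gives (1,2) = 28.
Using column 1: 0 + 20 + ? → (3,1) = 36 − 20 = 16.
Column 2: 28 + 12 + ? = 36, so (3,2) = -4.
The remaining cell in column 3 is (3,3) = 36 − 12 = 24.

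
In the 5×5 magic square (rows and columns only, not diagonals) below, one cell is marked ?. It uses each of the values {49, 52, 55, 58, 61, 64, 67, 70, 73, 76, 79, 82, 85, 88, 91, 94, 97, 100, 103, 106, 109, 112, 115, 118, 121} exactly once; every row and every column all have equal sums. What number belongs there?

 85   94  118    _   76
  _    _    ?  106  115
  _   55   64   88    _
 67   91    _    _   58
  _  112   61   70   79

82

The 25 entries sum to 2125, so each line sums to 2125/5 = 425.
Row 1 needs 425; the known cells sum to 373, so (1,4) = 52.
Row 5: 112 + 61 + 70 + 79 + ? = 425, so (5,1) = 103.
From column 2, 425 − (94 + 55 + 91 + 112) gives (2,2) = 73.
Using column 4: 52 + 106 + 88 + 70 + ? → (4,4) = 425 − 316 = 109.
From column 5, 425 − (76 + 115 + 58 + 79) gives (3,5) = 97.
The remaining cell in row 3 is (3,1) = 425 − 304 = 121.
Row 4: 67 + 91 + 109 + 58 + ? = 425, so (4,3) = 100.
Using column 1: 85 + 121 + 67 + 103 + ? → (2,1) = 425 − 376 = 49.
Column 3 needs 425; the known cells sum to 343, so (2,3) = 82.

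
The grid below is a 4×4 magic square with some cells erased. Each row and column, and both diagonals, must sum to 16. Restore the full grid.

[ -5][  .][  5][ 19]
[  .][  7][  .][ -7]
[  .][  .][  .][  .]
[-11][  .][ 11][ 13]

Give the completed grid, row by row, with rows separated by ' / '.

-5 -3 5 19 / 17 7 -1 -7 / 15 9 1 -9 / -11 3 11 13

From row 1, 16 − (-5 + 5 + 19) gives (1,2) = -3.
The remaining cell in row 4 is (4,2) = 16 − 13 = 3.
Column 2: -3 + 7 + 3 + ? = 16, so (3,2) = 9.
Column 4: 19 + (-7) + 13 + ? = 16, so (3,4) = -9.
Main diagonal: -5 + 7 + 13 + ? = 16, so (3,3) = 1.
Using anti-diagonal: 19 + 9 + (-11) + ? → (2,3) = 16 − 17 = -1.
Row 2 needs 16; the known cells sum to -1, so (2,1) = 17.
Row 3 needs 16; the known cells sum to 1, so (3,1) = 15.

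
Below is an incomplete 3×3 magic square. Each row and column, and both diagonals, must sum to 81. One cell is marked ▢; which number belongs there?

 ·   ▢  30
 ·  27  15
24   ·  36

From row 2, 81 − (27 + 15) gives (2,1) = 39.
From row 3, 81 − (24 + 36) gives (3,2) = 21.
Column 1: 39 + 24 + ? = 81, so (1,1) = 18.
Using column 2: 27 + 21 + ? → (1,2) = 81 − 48 = 33.

33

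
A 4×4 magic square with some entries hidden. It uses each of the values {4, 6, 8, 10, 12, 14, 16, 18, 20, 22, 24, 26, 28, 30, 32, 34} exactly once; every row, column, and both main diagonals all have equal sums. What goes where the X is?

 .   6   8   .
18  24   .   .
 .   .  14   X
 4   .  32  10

The 16 entries sum to 304, so each line sums to 304/4 = 76.
Using row 4: 4 + 32 + 10 + ? → (4,2) = 76 − 46 = 30.
Using column 2: 6 + 24 + 30 + ? → (3,2) = 76 − 60 = 16.
The remaining cell in column 3 is (2,3) = 76 − 54 = 22.
Main diagonal must total 76; the given cells sum to 48, so (1,1) = 28.
Anti-diagonal must total 76; the given cells sum to 42, so (1,4) = 34.
Using row 2: 18 + 24 + 22 + ? → (2,4) = 76 − 64 = 12.
The remaining cell in column 1 is (3,1) = 76 − 50 = 26.
Column 4: 34 + 12 + 10 + ? = 76, so (3,4) = 20.

20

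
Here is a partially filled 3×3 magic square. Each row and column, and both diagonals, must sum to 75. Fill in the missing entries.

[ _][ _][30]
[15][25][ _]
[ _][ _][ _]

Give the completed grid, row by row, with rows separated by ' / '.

Row 2 must total 75; the given cells sum to 40, so (2,3) = 35.
Using column 3: 30 + 35 + ? → (3,3) = 75 − 65 = 10.
From main diagonal, 75 − (25 + 10) gives (1,1) = 40.
Anti-diagonal must total 75; the given cells sum to 55, so (3,1) = 20.
Row 1 must total 75; the given cells sum to 70, so (1,2) = 5.
The remaining cell in row 3 is (3,2) = 75 − 30 = 45.

40 5 30 / 15 25 35 / 20 45 10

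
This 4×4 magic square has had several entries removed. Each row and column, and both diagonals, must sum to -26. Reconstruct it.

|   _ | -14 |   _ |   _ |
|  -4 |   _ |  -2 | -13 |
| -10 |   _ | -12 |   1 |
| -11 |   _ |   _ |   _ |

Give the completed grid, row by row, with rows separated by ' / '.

-1 -14 -3 -8 / -4 -7 -2 -13 / -10 -5 -12 1 / -11 0 -9 -6

Using row 2: -4 + (-2) + (-13) + ? → (2,2) = -26 − (-19) = -7.
Row 3: -10 + (-12) + 1 + ? = -26, so (3,2) = -5.
From column 1, -26 − (-4 + (-10) + (-11)) gives (1,1) = -1.
Using column 2: -14 + (-7) + (-5) + ? → (4,2) = -26 − (-26) = 0.
Using main diagonal: -1 + (-7) + (-12) + ? → (4,4) = -26 − (-20) = -6.
Using anti-diagonal: -2 + (-5) + (-11) + ? → (1,4) = -26 − (-18) = -8.
Using row 1: -1 + (-14) + (-8) + ? → (1,3) = -26 − (-23) = -3.
Row 4 must total -26; the given cells sum to -17, so (4,3) = -9.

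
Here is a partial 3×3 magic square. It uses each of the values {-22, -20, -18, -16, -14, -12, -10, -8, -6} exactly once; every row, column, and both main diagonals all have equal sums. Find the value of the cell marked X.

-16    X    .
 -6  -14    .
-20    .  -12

The 9 entries sum to -126, so each line sums to -126/3 = -42.
Using row 2: -6 + (-14) + ? → (2,3) = -42 − (-20) = -22.
Row 3: -20 + (-12) + ? = -42, so (3,2) = -10.
Column 2: -14 + (-10) + ? = -42, so (1,2) = -18.

-18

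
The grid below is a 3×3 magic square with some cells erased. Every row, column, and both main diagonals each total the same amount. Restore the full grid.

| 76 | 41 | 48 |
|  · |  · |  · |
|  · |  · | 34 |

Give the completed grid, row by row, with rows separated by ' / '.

76 41 48 / 27 55 83 / 62 69 34

Row 1 is already complete: 76 + 41 + 48 = 165, so that is the magic constant.
Column 3 needs 165; the known cells sum to 82, so (2,3) = 83.
The remaining cell in main diagonal is (2,2) = 165 − 110 = 55.
From anti-diagonal, 165 − (48 + 55) gives (3,1) = 62.
The remaining cell in row 2 is (2,1) = 165 − 138 = 27.
From row 3, 165 − (62 + 34) gives (3,2) = 69.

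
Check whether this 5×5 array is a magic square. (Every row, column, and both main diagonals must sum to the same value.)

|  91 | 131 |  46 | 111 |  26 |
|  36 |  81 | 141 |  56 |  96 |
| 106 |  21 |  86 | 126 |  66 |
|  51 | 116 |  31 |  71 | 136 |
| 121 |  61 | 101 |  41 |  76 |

No — main diagonal sums to 405 but column 2 sums to 410.

Row 1: 91 + 131 + 46 + 111 + 26 = 405.
Row 2: 36 + 81 + 141 + 56 + 96 = 410.
Row 3: 106 + 21 + 86 + 126 + 66 = 405.
Row 4: 51 + 116 + 31 + 71 + 136 = 405.
Row 5: 121 + 61 + 101 + 41 + 76 = 400.
Column 1: 91 + 36 + 106 + 51 + 121 = 405.
Column 2: 131 + 81 + 21 + 116 + 61 = 410.
Column 3: 46 + 141 + 86 + 31 + 101 = 405.
Column 4: 111 + 56 + 126 + 71 + 41 = 405.
Column 5: 26 + 96 + 66 + 136 + 76 = 400.
Main diagonal: 91 + 81 + 86 + 71 + 76 = 405.
Anti-diagonal: 26 + 56 + 86 + 116 + 121 = 405.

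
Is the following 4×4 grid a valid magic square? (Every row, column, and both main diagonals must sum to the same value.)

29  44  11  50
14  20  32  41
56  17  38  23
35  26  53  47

No — column 2 sums to 107 but column 4 sums to 161.

Row 1: 29 + 44 + 11 + 50 = 134.
Row 2: 14 + 20 + 32 + 41 = 107.
Row 3: 56 + 17 + 38 + 23 = 134.
Row 4: 35 + 26 + 53 + 47 = 161.
Column 1: 29 + 14 + 56 + 35 = 134.
Column 2: 44 + 20 + 17 + 26 = 107.
Column 3: 11 + 32 + 38 + 53 = 134.
Column 4: 50 + 41 + 23 + 47 = 161.
Main diagonal: 29 + 20 + 38 + 47 = 134.
Anti-diagonal: 50 + 32 + 17 + 35 = 134.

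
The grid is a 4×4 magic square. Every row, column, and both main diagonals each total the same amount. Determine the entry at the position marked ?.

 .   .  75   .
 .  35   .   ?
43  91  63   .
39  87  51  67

Row 4 is complete and sums to 244; that is the magic constant.
Row 3 needs 244; the known cells sum to 197, so (3,4) = 47.
Column 2 needs 244; the known cells sum to 213, so (1,2) = 31.
Column 3 must total 244; the given cells sum to 189, so (2,3) = 55.
Main diagonal: 35 + 63 + 67 + ? = 244, so (1,1) = 79.
From anti-diagonal, 244 − (55 + 91 + 39) gives (1,4) = 59.
Using column 1: 79 + 43 + 39 + ? → (2,1) = 244 − 161 = 83.
The remaining cell in column 4 is (2,4) = 244 − 173 = 71.

71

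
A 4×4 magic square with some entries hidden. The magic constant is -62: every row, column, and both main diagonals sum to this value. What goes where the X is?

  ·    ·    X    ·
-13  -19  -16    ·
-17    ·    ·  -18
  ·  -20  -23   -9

-11

Using row 2: -13 + (-19) + (-16) + ? → (2,4) = -62 − (-48) = -14.
Row 4: -20 + (-23) + (-9) + ? = -62, so (4,1) = -10.
Column 1 must total -62; the given cells sum to -40, so (1,1) = -22.
Column 4 needs -62; the known cells sum to -41, so (1,4) = -21.
Main diagonal must total -62; the given cells sum to -50, so (3,3) = -12.
Using anti-diagonal: -21 + (-16) + (-10) + ? → (3,2) = -62 − (-47) = -15.
Column 2 must total -62; the given cells sum to -54, so (1,2) = -8.
From column 3, -62 − (-16 + (-12) + (-23)) gives (1,3) = -11.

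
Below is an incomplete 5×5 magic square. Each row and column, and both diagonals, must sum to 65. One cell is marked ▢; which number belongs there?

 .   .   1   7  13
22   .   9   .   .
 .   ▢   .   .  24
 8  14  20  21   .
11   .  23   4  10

Row 4: 8 + 14 + 20 + 21 + ? = 65, so (4,5) = 2.
From row 5, 65 − (11 + 23 + 4 + 10) gives (5,2) = 17.
Column 3: 1 + 9 + 20 + 23 + ? = 65, so (3,3) = 12.
Column 5 must total 65; the given cells sum to 49, so (2,5) = 16.
Anti-diagonal: 13 + 12 + 14 + 11 + ? = 65, so (2,4) = 15.
The remaining cell in row 2 is (2,2) = 65 − 62 = 3.
Column 4 must total 65; the given cells sum to 47, so (3,4) = 18.
Main diagonal: 3 + 12 + 21 + 10 + ? = 65, so (1,1) = 19.
Using row 1: 19 + 1 + 7 + 13 + ? → (1,2) = 65 − 40 = 25.
Column 1: 19 + 22 + 8 + 11 + ? = 65, so (3,1) = 5.
The remaining cell in column 2 is (3,2) = 65 − 59 = 6.

6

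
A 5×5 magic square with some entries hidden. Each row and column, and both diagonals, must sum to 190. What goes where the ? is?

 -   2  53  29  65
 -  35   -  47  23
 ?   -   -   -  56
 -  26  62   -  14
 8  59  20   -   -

From row 1, 190 − (2 + 53 + 29 + 65) gives (1,1) = 41.
Column 2 needs 190; the known cells sum to 122, so (3,2) = 68.
Column 5 must total 190; the given cells sum to 158, so (5,5) = 32.
Anti-diagonal needs 190; the known cells sum to 146, so (3,3) = 44.
Row 5 needs 190; the known cells sum to 119, so (5,4) = 71.
Column 3 must total 190; the given cells sum to 179, so (2,3) = 11.
From main diagonal, 190 − (41 + 35 + 44 + 32) gives (4,4) = 38.
Row 2 must total 190; the given cells sum to 116, so (2,1) = 74.
The remaining cell in row 4 is (4,1) = 190 − 140 = 50.
From column 1, 190 − (41 + 74 + 50 + 8) gives (3,1) = 17.

17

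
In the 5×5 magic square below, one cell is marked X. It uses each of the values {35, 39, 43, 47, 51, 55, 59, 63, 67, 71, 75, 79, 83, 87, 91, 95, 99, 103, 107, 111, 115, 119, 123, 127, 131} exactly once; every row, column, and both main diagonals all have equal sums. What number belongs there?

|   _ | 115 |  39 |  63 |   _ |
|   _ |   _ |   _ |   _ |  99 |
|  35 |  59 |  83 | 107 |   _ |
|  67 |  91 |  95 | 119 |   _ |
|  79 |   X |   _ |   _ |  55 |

The 25 entries sum to 2075, so each line sums to 2075/5 = 415.
Row 3 needs 415; the known cells sum to 284, so (3,5) = 131.
From row 4, 415 − (67 + 91 + 95 + 119) gives (4,5) = 43.
Column 5 needs 415; the known cells sum to 328, so (1,5) = 87.
Using anti-diagonal: 87 + 83 + 91 + 79 + ? → (2,4) = 415 − 340 = 75.
Using row 1: 115 + 39 + 63 + 87 + ? → (1,1) = 415 − 304 = 111.
From column 1, 415 − (111 + 35 + 67 + 79) gives (2,1) = 123.
Column 4 must total 415; the given cells sum to 364, so (5,4) = 51.
Main diagonal must total 415; the given cells sum to 368, so (2,2) = 47.
Row 2: 123 + 47 + 75 + 99 + ? = 415, so (2,3) = 71.
Using column 2: 115 + 47 + 59 + 91 + ? → (5,2) = 415 − 312 = 103.

103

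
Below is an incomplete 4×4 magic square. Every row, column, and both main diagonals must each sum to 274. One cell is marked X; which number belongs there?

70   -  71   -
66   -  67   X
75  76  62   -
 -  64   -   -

Row 3 must total 274; the given cells sum to 213, so (3,4) = 61.
Column 1 must total 274; the given cells sum to 211, so (4,1) = 63.
Column 3 must total 274; the given cells sum to 200, so (4,3) = 74.
Anti-diagonal must total 274; the given cells sum to 206, so (1,4) = 68.
The remaining cell in row 1 is (1,2) = 274 − 209 = 65.
From row 4, 274 − (63 + 64 + 74) gives (4,4) = 73.
The remaining cell in column 2 is (2,2) = 274 − 205 = 69.
Column 4: 68 + 61 + 73 + ? = 274, so (2,4) = 72.

72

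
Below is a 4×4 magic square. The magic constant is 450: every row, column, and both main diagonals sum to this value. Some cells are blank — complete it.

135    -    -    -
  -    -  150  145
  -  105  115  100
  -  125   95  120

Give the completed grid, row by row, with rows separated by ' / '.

Using row 3: 105 + 115 + 100 + ? → (3,1) = 450 − 320 = 130.
Row 4 needs 450; the known cells sum to 340, so (4,1) = 110.
Using column 1: 135 + 130 + 110 + ? → (2,1) = 450 − 375 = 75.
Column 3 needs 450; the known cells sum to 360, so (1,3) = 90.
From column 4, 450 − (145 + 100 + 120) gives (1,4) = 85.
Main diagonal needs 450; the known cells sum to 370, so (2,2) = 80.
Using row 1: 135 + 90 + 85 + ? → (1,2) = 450 − 310 = 140.

135 140 90 85 / 75 80 150 145 / 130 105 115 100 / 110 125 95 120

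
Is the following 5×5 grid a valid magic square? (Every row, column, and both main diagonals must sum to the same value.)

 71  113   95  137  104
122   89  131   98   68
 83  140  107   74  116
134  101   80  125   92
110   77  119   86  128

Row 1: 71 + 113 + 95 + 137 + 104 = 520.
Row 2: 122 + 89 + 131 + 98 + 68 = 508.
Row 3: 83 + 140 + 107 + 74 + 116 = 520.
Row 4: 134 + 101 + 80 + 125 + 92 = 532.
Row 5: 110 + 77 + 119 + 86 + 128 = 520.
Column 1: 71 + 122 + 83 + 134 + 110 = 520.
Column 2: 113 + 89 + 140 + 101 + 77 = 520.
Column 3: 95 + 131 + 107 + 80 + 119 = 532.
Column 4: 137 + 98 + 74 + 125 + 86 = 520.
Column 5: 104 + 68 + 116 + 92 + 128 = 508.
Main diagonal: 71 + 89 + 107 + 125 + 128 = 520.
Anti-diagonal: 104 + 98 + 107 + 101 + 110 = 520.

No — row 1 sums to 520 but column 3 sums to 532.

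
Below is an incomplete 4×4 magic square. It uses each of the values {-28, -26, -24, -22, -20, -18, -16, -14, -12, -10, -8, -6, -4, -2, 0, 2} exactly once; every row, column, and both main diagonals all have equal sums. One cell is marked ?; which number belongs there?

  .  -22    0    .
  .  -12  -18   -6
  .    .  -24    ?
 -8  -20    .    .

-4

The 16 entries sum to -208, so each line sums to -208/4 = -52.
Row 2 must total -52; the given cells sum to -36, so (2,1) = -16.
Using column 2: -22 + (-12) + (-20) + ? → (3,2) = -52 − (-54) = 2.
From column 3, -52 − (0 + (-18) + (-24)) gives (4,3) = -10.
The remaining cell in anti-diagonal is (1,4) = -52 − (-24) = -28.
The remaining cell in row 1 is (1,1) = -52 − (-50) = -2.
The remaining cell in row 4 is (4,4) = -52 − (-38) = -14.
The remaining cell in column 1 is (3,1) = -52 − (-26) = -26.
Column 4 needs -52; the known cells sum to -48, so (3,4) = -4.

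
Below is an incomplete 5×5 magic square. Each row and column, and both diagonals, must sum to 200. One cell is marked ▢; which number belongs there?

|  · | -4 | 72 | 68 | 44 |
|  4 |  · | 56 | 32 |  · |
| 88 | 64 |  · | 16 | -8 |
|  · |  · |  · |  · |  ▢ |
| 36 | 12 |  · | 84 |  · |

Row 1 needs 200; the known cells sum to 180, so (1,1) = 20.
Using row 3: 88 + 64 + 16 + (-8) + ? → (3,3) = 200 − 160 = 40.
Column 1: 20 + 4 + 88 + 36 + ? = 200, so (4,1) = 52.
Using column 4: 68 + 32 + 16 + 84 + ? → (4,4) = 200 − 200 = 0.
Anti-diagonal must total 200; the given cells sum to 152, so (4,2) = 48.
Column 2 must total 200; the given cells sum to 120, so (2,2) = 80.
The remaining cell in main diagonal is (5,5) = 200 − 140 = 60.
Row 2: 4 + 80 + 56 + 32 + ? = 200, so (2,5) = 28.
Row 5: 36 + 12 + 84 + 60 + ? = 200, so (5,3) = 8.
The remaining cell in column 3 is (4,3) = 200 − 176 = 24.
Column 5 must total 200; the given cells sum to 124, so (4,5) = 76.

76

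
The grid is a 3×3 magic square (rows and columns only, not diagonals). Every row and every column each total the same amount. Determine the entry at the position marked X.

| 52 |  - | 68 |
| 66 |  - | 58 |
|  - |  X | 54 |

Column 3 is complete and sums to 180; that is the magic constant.
From row 1, 180 − (52 + 68) gives (1,2) = 60.
Row 2: 66 + 58 + ? = 180, so (2,2) = 56.
Column 1 needs 180; the known cells sum to 118, so (3,1) = 62.
Using column 2: 60 + 56 + ? → (3,2) = 180 − 116 = 64.

64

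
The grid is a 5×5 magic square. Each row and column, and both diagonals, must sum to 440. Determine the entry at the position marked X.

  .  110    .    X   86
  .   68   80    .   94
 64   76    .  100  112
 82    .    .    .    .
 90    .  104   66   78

The remaining cell in row 3 is (3,3) = 440 − 352 = 88.
Row 5 needs 440; the known cells sum to 338, so (5,2) = 102.
Column 2: 110 + 68 + 76 + 102 + ? = 440, so (4,2) = 84.
Using column 5: 86 + 94 + 112 + 78 + ? → (4,5) = 440 − 370 = 70.
Using anti-diagonal: 86 + 88 + 84 + 90 + ? → (2,4) = 440 − 348 = 92.
Using row 2: 68 + 80 + 92 + 94 + ? → (2,1) = 440 − 334 = 106.
Using column 1: 106 + 64 + 82 + 90 + ? → (1,1) = 440 − 342 = 98.
Main diagonal needs 440; the known cells sum to 332, so (4,4) = 108.
Using row 4: 82 + 84 + 108 + 70 + ? → (4,3) = 440 − 344 = 96.
Using column 3: 80 + 88 + 96 + 104 + ? → (1,3) = 440 − 368 = 72.
Column 4 needs 440; the known cells sum to 366, so (1,4) = 74.

74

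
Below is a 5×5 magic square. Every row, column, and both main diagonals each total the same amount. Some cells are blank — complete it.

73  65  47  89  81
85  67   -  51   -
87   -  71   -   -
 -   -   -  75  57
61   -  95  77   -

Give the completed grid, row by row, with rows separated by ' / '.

73 65 47 89 81 / 85 67 59 51 93 / 87 79 71 63 55 / 49 91 83 75 57 / 61 53 95 77 69

Row 1 is already complete: 73 + 65 + 47 + 89 + 81 = 355, so that is the magic constant.
Column 1: 73 + 85 + 87 + 61 + ? = 355, so (4,1) = 49.
From column 4, 355 − (89 + 51 + 75 + 77) gives (3,4) = 63.
Main diagonal: 73 + 67 + 71 + 75 + ? = 355, so (5,5) = 69.
Using anti-diagonal: 81 + 51 + 71 + 61 + ? → (4,2) = 355 − 264 = 91.
From row 4, 355 − (49 + 91 + 75 + 57) gives (4,3) = 83.
The remaining cell in row 5 is (5,2) = 355 − 302 = 53.
From column 2, 355 − (65 + 67 + 91 + 53) gives (3,2) = 79.
Column 3 needs 355; the known cells sum to 296, so (2,3) = 59.
Row 2 must total 355; the given cells sum to 262, so (2,5) = 93.
Row 3 needs 355; the known cells sum to 300, so (3,5) = 55.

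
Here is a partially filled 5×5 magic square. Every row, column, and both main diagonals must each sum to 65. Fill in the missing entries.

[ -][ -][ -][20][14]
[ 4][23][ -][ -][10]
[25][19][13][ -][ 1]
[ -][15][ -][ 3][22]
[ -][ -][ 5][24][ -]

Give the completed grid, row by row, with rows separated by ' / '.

Using row 3: 25 + 19 + 13 + 1 + ? → (3,4) = 65 − 58 = 7.
Using column 4: 20 + 7 + 3 + 24 + ? → (2,4) = 65 − 54 = 11.
Column 5 needs 65; the known cells sum to 47, so (5,5) = 18.
Main diagonal needs 65; the known cells sum to 57, so (1,1) = 8.
Anti-diagonal: 14 + 11 + 13 + 15 + ? = 65, so (5,1) = 12.
Using row 2: 4 + 23 + 11 + 10 + ? → (2,3) = 65 − 48 = 17.
Row 5 needs 65; the known cells sum to 59, so (5,2) = 6.
Column 1 must total 65; the given cells sum to 49, so (4,1) = 16.
Column 2 needs 65; the known cells sum to 63, so (1,2) = 2.
The remaining cell in row 1 is (1,3) = 65 − 44 = 21.
Row 4 must total 65; the given cells sum to 56, so (4,3) = 9.

8 2 21 20 14 / 4 23 17 11 10 / 25 19 13 7 1 / 16 15 9 3 22 / 12 6 5 24 18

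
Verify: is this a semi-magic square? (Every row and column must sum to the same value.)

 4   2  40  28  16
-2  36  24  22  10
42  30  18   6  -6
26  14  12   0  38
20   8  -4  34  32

Yes

Row 1: 4 + 2 + 40 + 28 + 16 = 90.
Row 2: -2 + 36 + 24 + 22 + 10 = 90.
Row 3: 42 + 30 + 18 + 6 + (-6) = 90.
Row 4: 26 + 14 + 12 + 0 + 38 = 90.
Row 5: 20 + 8 + (-4) + 34 + 32 = 90.
Column 1: 4 + (-2) + 42 + 26 + 20 = 90.
Column 2: 2 + 36 + 30 + 14 + 8 = 90.
Column 3: 40 + 24 + 18 + 12 + (-4) = 90.
Column 4: 28 + 22 + 6 + 0 + 34 = 90.
Column 5: 16 + 10 + (-6) + 38 + 32 = 90.
All lines sum to 90.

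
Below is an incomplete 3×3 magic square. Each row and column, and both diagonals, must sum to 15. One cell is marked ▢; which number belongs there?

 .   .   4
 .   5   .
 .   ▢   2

7

Column 3 needs 15; the known cells sum to 6, so (2,3) = 9.
Main diagonal needs 15; the known cells sum to 7, so (1,1) = 8.
Anti-diagonal must total 15; the given cells sum to 9, so (3,1) = 6.
Using row 1: 8 + 4 + ? → (1,2) = 15 − 12 = 3.
Row 2 must total 15; the given cells sum to 14, so (2,1) = 1.
Row 3 needs 15; the known cells sum to 8, so (3,2) = 7.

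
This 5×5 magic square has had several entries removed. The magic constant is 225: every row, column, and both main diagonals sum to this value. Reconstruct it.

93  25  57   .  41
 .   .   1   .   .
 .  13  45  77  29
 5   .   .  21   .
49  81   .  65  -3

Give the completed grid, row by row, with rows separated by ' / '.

93 25 57 9 41 / 17 69 1 53 85 / 61 13 45 77 29 / 5 37 89 21 73 / 49 81 33 65 -3

Using row 1: 93 + 25 + 57 + 41 + ? → (1,4) = 225 − 216 = 9.
Row 3: 13 + 45 + 77 + 29 + ? = 225, so (3,1) = 61.
From row 5, 225 − (49 + 81 + 65 + (-3)) gives (5,3) = 33.
The remaining cell in column 1 is (2,1) = 225 − 208 = 17.
Column 3: 57 + 1 + 45 + 33 + ? = 225, so (4,3) = 89.
Column 4 must total 225; the given cells sum to 172, so (2,4) = 53.
Main diagonal: 93 + 45 + 21 + (-3) + ? = 225, so (2,2) = 69.
Using anti-diagonal: 41 + 53 + 45 + 49 + ? → (4,2) = 225 − 188 = 37.
Row 2 must total 225; the given cells sum to 140, so (2,5) = 85.
Row 4 must total 225; the given cells sum to 152, so (4,5) = 73.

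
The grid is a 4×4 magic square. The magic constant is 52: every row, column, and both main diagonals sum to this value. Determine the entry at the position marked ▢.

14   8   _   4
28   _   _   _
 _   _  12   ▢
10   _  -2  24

Using row 1: 14 + 8 + 4 + ? → (1,3) = 52 − 26 = 26.
The remaining cell in row 4 is (4,2) = 52 − 32 = 20.
Column 1 must total 52; the given cells sum to 52, so (3,1) = 0.
Using column 3: 26 + 12 + (-2) + ? → (2,3) = 52 − 36 = 16.
From main diagonal, 52 − (14 + 12 + 24) gives (2,2) = 2.
Anti-diagonal needs 52; the known cells sum to 30, so (3,2) = 22.
Row 2 needs 52; the known cells sum to 46, so (2,4) = 6.
Row 3: 0 + 22 + 12 + ? = 52, so (3,4) = 18.

18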